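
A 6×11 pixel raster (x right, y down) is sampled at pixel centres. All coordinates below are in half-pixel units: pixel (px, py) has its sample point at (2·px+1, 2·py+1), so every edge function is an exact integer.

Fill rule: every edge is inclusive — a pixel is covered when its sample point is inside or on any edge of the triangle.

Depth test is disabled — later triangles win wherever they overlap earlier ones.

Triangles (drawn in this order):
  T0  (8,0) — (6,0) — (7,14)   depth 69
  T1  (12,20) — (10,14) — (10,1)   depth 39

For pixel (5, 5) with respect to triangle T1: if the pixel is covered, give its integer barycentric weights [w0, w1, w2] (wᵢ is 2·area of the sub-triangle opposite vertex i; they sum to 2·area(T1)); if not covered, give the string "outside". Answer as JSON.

T0:
  2·area = 28  (B↔C swapped to make it positive)
  edge (8, 0)→(7, 14): d=(-1,14) inclusive
  edge (7, 14)→(6, 0): d=(-1,-14) inclusive
  edge (6, 0)→(8, 0): d=(2,0) inclusive
    (3,0)@(7, 1): e=[13,13,2] → █
    (4,0)@(9, 1): e=[-15,41,2] → ·
    (3,1)@(7, 3): e=[11,11,6] → █
    (4,1)@(9, 3): e=[-17,39,6] → ·
    (3,2)@(7, 5): e=[9,9,10] → █
    (4,2)@(9, 5): e=[-19,37,10] → ·
    (3,3)@(7, 7): e=[7,7,14] → █
    (4,3)@(9, 7): e=[-21,35,14] → ·
    (3,4)@(7, 9): e=[5,5,18] → █
    (4,4)@(9, 9): e=[-23,33,18] → ·
    (3,5)@(7, 11): e=[3,3,22] → █
    (4,5)@(9, 11): e=[-25,31,22] → ·
  covered (7 px):
    · · · █ · ·
    · · · █ · ·
    · · · █ · ·
    · · · █ · ·
    · · · █ · ·
    · · · █ · ·
    · · · █ · ·
    · · · · · ·
    · · · · · ·
    · · · · · ·
    · · · · · ·
T1:
  2·area = 26
  edge (12, 20)→(10, 14): d=(-2,-6) inclusive
  edge (10, 14)→(10, 1): d=(0,-13) inclusive
  edge (10, 1)→(12, 20): d=(2,19) inclusive
    (3,2)@(7, 5): e=[0,-39,65] → ·  [on edge]
    (4,5)@(9, 11): e=[0,-13,39] → ·  [on edge]
    (5,5)@(11, 11): e=[12,13,1] → █
    (5,6)@(11, 13): e=[8,13,5] → █
    (5,7)@(11, 15): e=[4,13,9] → █
    (5,8)@(11, 17): e=[0,13,13] → █  [on edge]
    (5,9)@(11, 19): e=[-4,13,17] → ·
  covered (4 px):
    · · · · · ·
    · · · · · ·
    · · · · · ·
    · · · · · ·
    · · · · · ·
    · · · · · █
    · · · · · █
    · · · · · █
    · · · · · █
    · · · · · ·
    · · · · · ·

Result: [13,1,12]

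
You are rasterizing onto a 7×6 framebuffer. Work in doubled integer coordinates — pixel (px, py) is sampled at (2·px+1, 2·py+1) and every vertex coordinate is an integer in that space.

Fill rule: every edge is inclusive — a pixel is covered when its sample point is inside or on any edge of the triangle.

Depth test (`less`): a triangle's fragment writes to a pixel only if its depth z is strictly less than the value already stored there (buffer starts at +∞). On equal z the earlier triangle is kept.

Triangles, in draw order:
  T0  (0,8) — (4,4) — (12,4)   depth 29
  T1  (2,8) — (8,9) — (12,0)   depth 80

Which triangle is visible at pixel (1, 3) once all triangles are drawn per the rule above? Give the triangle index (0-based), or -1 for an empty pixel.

T0:
  2·area = 32
  edge (0, 8)→(4, 4): d=(4,-4) inclusive
  edge (4, 4)→(12, 4): d=(8,0) inclusive
  edge (12, 4)→(0, 8): d=(-12,4) inclusive
    (3,0)@(7, 1): e=[0,-24,56] → ·  [on edge]
    (2,1)@(5, 3): e=[0,-8,40] → ·  [on edge]
    (1,2)@(3, 5): e=[0,8,24] → #  [on edge]
    (2,2)@(5, 5): e=[8,8,16] → #
    (3,2)@(7, 5): e=[16,8,8] → #
    (4,2)@(9, 5): e=[24,8,0] → #  [on edge]
    (5,2)@(11, 5): e=[32,8,-8] → ·
    (0,3)@(1, 7): e=[0,24,8] → #  [on edge]
    (1,3)@(3, 7): e=[8,24,0] → #  [on edge]
    (2,3)@(5, 7): e=[16,24,-8] → ·
    (3,3)@(7, 7): e=[24,24,-16] → ·
    (4,3)@(9, 7): e=[32,24,-24] → ·
  covered (6 px):
    · · · · · · ·
    · · · · · · ·
    · # # # # · ·
    # # · · · · ·
    · · · · · · ·
    · · · · · · ·
T1:
  2·area = 58  (B↔C swapped to make it positive)
  edge (2, 8)→(12, 0): d=(10,-8) inclusive
  edge (12, 0)→(8, 9): d=(-4,9) inclusive
  edge (8, 9)→(2, 8): d=(-6,-1) inclusive
    (5,0)@(11, 1): e=[2,5,51] → #
    (6,0)@(13, 1): e=[18,-13,53] → ·
    (4,1)@(9, 3): e=[6,15,37] → #
    (5,1)@(11, 3): e=[22,-3,39] → ·
    (3,2)@(7, 5): e=[10,25,23] → #
    (5,2)@(11, 5): e=[42,-11,27] → ·
    (2,3)@(5, 7): e=[14,35,9] → #
    (4,3)@(9, 7): e=[46,-1,13] → ·
    (2,4)@(5, 9): e=[34,27,-3] → ·
    (3,4)@(7, 9): e=[50,9,-1] → ·
  covered (6 px):
    · · · · · # ·
    · · · · # · ·
    · · · # # · ·
    · · # # · · ·
    · · · · · · ·
    · · · · · · ·

Z-buffer (winner per pixel, '.' = empty):
  . . . . . 1 .
  . . . . 1 . .
  . 0 0 0 0 . .
  0 0 1 1 . . .
  . . . . . . .
  . . . . . . .

Result: 0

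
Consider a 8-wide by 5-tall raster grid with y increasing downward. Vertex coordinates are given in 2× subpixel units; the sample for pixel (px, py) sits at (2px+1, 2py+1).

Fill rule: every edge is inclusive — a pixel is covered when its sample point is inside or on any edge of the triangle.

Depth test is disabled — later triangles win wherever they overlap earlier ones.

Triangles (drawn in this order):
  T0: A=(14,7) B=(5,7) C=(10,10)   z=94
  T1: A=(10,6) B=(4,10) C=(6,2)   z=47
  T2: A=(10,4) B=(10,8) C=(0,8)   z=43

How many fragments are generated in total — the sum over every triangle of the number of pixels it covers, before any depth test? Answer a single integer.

T0:
  2·area = 27  (B↔C swapped to make it positive)
  edge (14, 7)→(10, 10): d=(-4,3) inclusive
  edge (10, 10)→(5, 7): d=(-5,-3) inclusive
  edge (5, 7)→(14, 7): d=(9,0) inclusive
    (0,3)@(1, 7): e=[39,-12,0] → ·  [on edge]
    (1,3)@(3, 7): e=[33,-6,0] → ·  [on edge]
    (2,3)@(5, 7): e=[27,0,0] → █  [on edge]
    (3,3)@(7, 7): e=[21,6,0] → █  [on edge]
    (4,3)@(9, 7): e=[15,12,0] → █  [on edge]
    (5,3)@(11, 7): e=[9,18,0] → █  [on edge]
    (6,3)@(13, 7): e=[3,24,0] → █  [on edge]
    (7,3)@(15, 7): e=[-3,30,0] → ·  [on edge]
    (2,4)@(5, 9): e=[19,-10,18] → ·
    (3,4)@(7, 9): e=[13,-4,18] → ·
    (4,4)@(9, 9): e=[7,2,18] → █
    (6,4)@(13, 9): e=[-5,14,18] → ·
  covered (7 px):
    · · · · · · · ·
    · · · · · · · ·
    · · · · · · · ·
    · · █ █ █ █ █ ·
    · · · · █ █ · ·
T1:
  2·area = 40
  edge (10, 6)→(4, 10): d=(-6,4) inclusive
  edge (4, 10)→(6, 2): d=(2,-8) inclusive
  edge (6, 2)→(10, 6): d=(4,4) inclusive
    (2,0)@(5, 1): e=[50,-10,0] → ·  [on edge]
    (3,1)@(7, 3): e=[30,10,0] → █  [on edge]
    (4,1)@(9, 3): e=[22,26,-8] → ·
    (3,2)@(7, 5): e=[18,14,8] → █
    (4,2)@(9, 5): e=[10,30,0] → █  [on edge]
    (5,2)@(11, 5): e=[2,46,-8] → ·
    (2,3)@(5, 7): e=[14,2,24] → █
    (4,3)@(9, 7): e=[-2,34,8] → ·
    (5,3)@(11, 7): e=[-10,50,0] → ·  [on edge]
    (2,4)@(5, 9): e=[2,6,32] → █
    (3,4)@(7, 9): e=[-6,22,24] → ·
    (6,4)@(13, 9): e=[-30,70,0] → ·  [on edge]
  covered (6 px):
    · · · · · · · ·
    · · · █ · · · ·
    · · · █ █ · · ·
    · · █ █ · · · ·
    · · █ · · · · ·
T2:
  2·area = 40
  edge (10, 4)→(10, 8): d=(0,4) inclusive
  edge (10, 8)→(0, 8): d=(-10,0) inclusive
  edge (0, 8)→(10, 4): d=(10,-4) inclusive
    (4,2)@(9, 5): e=[4,30,6] → █
    (5,2)@(11, 5): e=[-4,30,14] → ·
    (1,3)@(3, 7): e=[28,10,2] → █
    (2,3)@(5, 7): e=[20,10,10] → █
    (3,3)@(7, 7): e=[12,10,18] → █
    (5,3)@(11, 7): e=[-4,10,34] → ·
    (1,4)@(3, 9): e=[28,-10,22] → ·
    (2,4)@(5, 9): e=[20,-10,30] → ·
    (3,4)@(7, 9): e=[12,-10,38] → ·
    (4,4)@(9, 9): e=[4,-10,46] → ·
  covered (5 px):
    · · · · · · · ·
    · · · · · · · ·
    · · · · █ · · ·
    · █ █ █ █ · · ·
    · · · · · · · ·

Result: 18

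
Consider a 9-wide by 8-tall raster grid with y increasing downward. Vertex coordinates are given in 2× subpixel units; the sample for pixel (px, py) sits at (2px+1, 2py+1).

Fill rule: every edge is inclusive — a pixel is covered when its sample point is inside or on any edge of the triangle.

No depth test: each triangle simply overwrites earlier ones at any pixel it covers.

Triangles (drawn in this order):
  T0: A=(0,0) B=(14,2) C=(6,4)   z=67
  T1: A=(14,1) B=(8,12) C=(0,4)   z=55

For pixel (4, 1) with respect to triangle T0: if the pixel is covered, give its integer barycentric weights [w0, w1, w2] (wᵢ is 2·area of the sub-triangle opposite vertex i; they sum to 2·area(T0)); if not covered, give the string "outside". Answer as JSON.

T0:
  2·area = 44
  edge (0, 0)→(14, 2): d=(14,2) inclusive
  edge (14, 2)→(6, 4): d=(-8,2) inclusive
  edge (6, 4)→(0, 0): d=(-6,-4) inclusive
    (1,0)@(3, 1): e=[8,30,6] → █
    (2,0)@(5, 1): e=[4,26,14] → █
    (3,0)@(7, 1): e=[0,22,22] → █  [on edge]
    (4,0)@(9, 1): e=[-4,18,30] → ·
    (1,1)@(3, 3): e=[36,14,-6] → ·
    (2,1)@(5, 3): e=[32,10,2] → █
    (4,1)@(9, 3): e=[24,2,18] → █
    (5,1)@(11, 3): e=[20,-2,26] → ·
    (2,2)@(5, 5): e=[60,-6,-10] → ·
    (3,2)@(7, 5): e=[56,-10,-2] → ·
    (4,2)@(9, 5): e=[52,-14,6] → ·
  covered (6 px):
    · █ █ █ · · · · ·
    · · █ █ █ · · · ·
    · · · · · · · · ·
    · · · · · · · · ·
    · · · · · · · · ·
    · · · · · · · · ·
    · · · · · · · · ·
    · · · · · · · · ·
T1:
  2·area = 136
  edge (14, 1)→(8, 12): d=(-6,11) inclusive
  edge (8, 12)→(0, 4): d=(-8,-8) inclusive
  edge (0, 4)→(14, 1): d=(14,-3) inclusive
    (2,1)@(5, 3): e=[87,48,1] → █
    (3,1)@(7, 3): e=[65,64,7] → █
    (4,1)@(9, 3): e=[43,80,13] → █
    (5,1)@(11, 3): e=[21,96,19] → █
    (6,1)@(13, 3): e=[-1,112,25] → ·
    (0,2)@(1, 5): e=[119,0,17] → █  [on edge]
    (1,2)@(3, 5): e=[97,16,23] → █
    (6,2)@(13, 5): e=[-13,96,53] → ·
    (0,3)@(1, 7): e=[107,-16,45] → ·
    (1,3)@(3, 7): e=[85,0,51] → █  [on edge]
    (5,3)@(11, 7): e=[-3,64,75] → ·
    (1,4)@(3, 9): e=[73,-16,79] → ·
    (2,4)@(5, 9): e=[51,0,85] → █  [on edge]
    (3,5)@(7, 11): e=[17,0,119] → █  [on edge]
    (4,6)@(9, 13): e=[-17,0,153] → ·  [on edge]
    (5,7)@(11, 15): e=[-51,0,187] → ·  [on edge]
  covered (18 px):
    · · · · · · · · ·
    · · █ █ █ █ · · ·
    █ █ █ █ █ █ · · ·
    · █ █ █ █ · · · ·
    · · █ █ █ · · · ·
    · · · █ · · · · ·
    · · · · · · · · ·
    · · · · · · · · ·

Answer: [2,18,24]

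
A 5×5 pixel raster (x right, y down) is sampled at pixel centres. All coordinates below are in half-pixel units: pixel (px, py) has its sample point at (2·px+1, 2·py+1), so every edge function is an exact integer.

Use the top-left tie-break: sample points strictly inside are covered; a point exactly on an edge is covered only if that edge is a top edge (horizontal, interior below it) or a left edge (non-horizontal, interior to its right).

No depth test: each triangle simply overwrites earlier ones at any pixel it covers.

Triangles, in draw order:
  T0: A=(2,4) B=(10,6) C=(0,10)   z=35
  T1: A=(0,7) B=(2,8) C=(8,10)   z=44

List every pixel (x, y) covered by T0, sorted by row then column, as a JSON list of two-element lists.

T0:
  2·area = 52
  edge (2, 4)→(10, 6): d=(8,2) right/bottom  bias=-1
  edge (10, 6)→(0, 10): d=(-10,4) right/bottom  bias=-1
  edge (0, 10)→(2, 4): d=(2,-6) top-left  bias=+0
    (1,0)@(3, 1): e=[-26,78,0] → ·  [on edge]
    (1,2)@(3, 5): e=[6,38,8] → #
    (2,2)@(5, 5): e=[2,30,20] → #
    (3,2)@(7, 5): e=[-2,22,32] → ·
    (0,3)@(1, 7): e=[26,26,0] → #  [on edge]
    (3,3)@(7, 7): e=[14,2,36] → #
    (4,3)@(9, 7): e=[10,-6,48] → ·
    (0,4)@(1, 9): e=[42,6,4] → #
    (1,4)@(3, 9): e=[38,-2,16] → ·
    (2,4)@(5, 9): e=[34,-10,28] → ·
    (3,4)@(7, 9): e=[30,-18,40] → ·
  covered (7 px):
    · · · · ·
    · · · · ·
    · # # · ·
    # # # # ·
    # · · · ·
T1:
  2·area = 2  (B↔C swapped to make it positive)
  edge (0, 7)→(8, 10): d=(8,3) right/bottom  bias=-1
  edge (8, 10)→(2, 8): d=(-6,-2) top-left  bias=+0
  edge (2, 8)→(0, 7): d=(-2,-1) top-left  bias=+0
    (2,4)@(5, 9): e=[1,0,1] → #  [on edge]
    (3,4)@(7, 9): e=[-5,4,3] → ·
  covered (1 px):
    · · · · ·
    · · · · ·
    · · · · ·
    · · · · ·
    · · # · ·

Answer: [[1,2],[2,2],[0,3],[1,3],[2,3],[3,3],[0,4]]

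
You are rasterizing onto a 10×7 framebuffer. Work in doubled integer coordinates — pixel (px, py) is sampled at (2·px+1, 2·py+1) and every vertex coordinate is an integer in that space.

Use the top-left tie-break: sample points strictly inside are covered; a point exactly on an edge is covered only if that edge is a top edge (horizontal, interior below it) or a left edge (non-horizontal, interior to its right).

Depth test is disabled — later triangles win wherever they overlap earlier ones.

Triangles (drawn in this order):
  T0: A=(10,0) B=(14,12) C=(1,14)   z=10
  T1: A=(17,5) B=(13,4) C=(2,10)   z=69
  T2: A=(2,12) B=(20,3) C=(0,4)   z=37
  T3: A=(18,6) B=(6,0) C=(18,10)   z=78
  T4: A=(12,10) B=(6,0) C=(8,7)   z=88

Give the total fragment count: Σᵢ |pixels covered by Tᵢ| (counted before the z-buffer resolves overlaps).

T0:
  2·area = 164
  edge (10, 0)→(14, 12): d=(4,12) right/bottom  bias=-1
  edge (14, 12)→(1, 14): d=(-13,2) right/bottom  bias=-1
  edge (1, 14)→(10, 0): d=(9,-14) top-left  bias=+0
    (4,1)@(9, 3): e=[24,127,13] → █
    (5,1)@(11, 3): e=[0,123,41] → ·  [on edge]
    (3,2)@(7, 5): e=[56,105,3] → █
    (5,2)@(11, 5): e=[8,97,59] → █
    (6,2)@(13, 5): e=[-16,93,87] → ·
    (3,3)@(7, 7): e=[64,79,21] → █
    (6,3)@(13, 7): e=[-8,67,105] → ·
    (2,4)@(5, 9): e=[96,57,11] → █
    (6,4)@(13, 9): e=[0,41,123] → ·  [on edge]
    (1,5)@(3, 11): e=[128,35,1] → █
    (6,5)@(13, 11): e=[8,15,141] → █
    (7,5)@(15, 11): e=[-16,11,169] → ·
  covered (20 px):
    · · · · · · · · · ·
    · · · · █ · · · · ·
    · · · █ █ █ · · · ·
    · · · █ █ █ · · · ·
    · · █ █ █ █ · · · ·
    · █ █ █ █ █ █ · · ·
    · █ █ █ · · · · · ·
T1:
  2·area = 35  (B↔C swapped to make it positive)
  edge (17, 5)→(2, 10): d=(-15,5) right/bottom  bias=-1
  edge (2, 10)→(13, 4): d=(11,-6) top-left  bias=+0
  edge (13, 4)→(17, 5): d=(4,1) right/bottom  bias=-1
    (0,0)@(1, 1): e=[140,-105,0] → ·  [on edge]
    (4,1)@(9, 3): e=[70,-35,0] → ·  [on edge]
    (6,2)@(13, 5): e=[20,11,4] → █
    (7,2)@(15, 5): e=[10,23,2] → █
    (8,2)@(17, 5): e=[0,35,0] → ·  [on edge]
    (4,3)@(9, 7): e=[10,9,16] → █
    (5,3)@(11, 7): e=[0,21,14] → ·  [on edge]
    (6,3)@(13, 7): e=[-10,33,12] → ·
    (7,3)@(15, 7): e=[-20,45,10] → ·
    (2,4)@(5, 9): e=[0,7,28] → ·  [on edge]
    (4,4)@(9, 9): e=[-20,31,24] → ·
  covered (3 px):
    · · · · · · · · · ·
    · · · · · · · · · ·
    · · · · · · █ █ · ·
    · · · · █ · · · · ·
    · · · · · · · · · ·
    · · · · · · · · · ·
    · · · · · · · · · ·
T2:
  2·area = 162  (B↔C swapped to make it positive)
  edge (2, 12)→(0, 4): d=(-2,-8) top-left  bias=+0
  edge (0, 4)→(20, 3): d=(20,-1) top-left  bias=+0
  edge (20, 3)→(2, 12): d=(-18,9) right/bottom  bias=-1
    (0,2)@(1, 5): e=[6,21,135] → █
    (1,2)@(3, 5): e=[22,23,117] → █
    (2,2)@(5, 5): e=[38,25,99] → █
    (3,2)@(7, 5): e=[54,27,81] → █
    (4,2)@(9, 5): e=[70,29,63] → █
    (5,2)@(11, 5): e=[86,31,45] → █
    (6,2)@(13, 5): e=[102,33,27] → █
    (7,2)@(15, 5): e=[118,35,9] → █
    (8,2)@(17, 5): e=[134,37,-9] → ·
    (0,3)@(1, 7): e=[2,61,99] → █
    (6,3)@(13, 7): e=[98,73,-9] → ·
    (7,3)@(15, 7): e=[114,75,-27] → ·
  covered (18 px):
    · · · · · · · · · ·
    · · · · · · · · · ·
    █ █ █ █ █ █ █ █ · ·
    █ █ █ █ █ █ · · · ·
    · █ █ █ · · · · · ·
    · █ · · · · · · · ·
    · · · · · · · · · ·
T3:
  2·area = 48  (B↔C swapped to make it positive)
  edge (18, 6)→(18, 10): d=(0,4) right/bottom  bias=-1
  edge (18, 10)→(6, 0): d=(-12,-10) top-left  bias=+0
  edge (6, 0)→(18, 6): d=(12,6) right/bottom  bias=-1
    (5,1)@(11, 3): e=[28,14,6] → █
    (6,1)@(13, 3): e=[20,34,-6] → ·
    (5,2)@(11, 5): e=[28,-10,30] → ·
    (6,2)@(13, 5): e=[20,10,18] → █
    (7,2)@(15, 5): e=[12,30,6] → █
    (8,2)@(17, 5): e=[4,50,-6] → ·
    (6,3)@(13, 7): e=[20,-14,42] → ·
    (7,3)@(15, 7): e=[12,6,30] → █
    (8,3)@(17, 7): e=[4,26,18] → █
    (9,3)@(19, 7): e=[-4,46,6] → ·
    (7,4)@(15, 9): e=[12,-18,54] → ·
    (8,4)@(17, 9): e=[4,2,42] → █
  covered (6 px):
    · · · · · · · · · ·
    · · · · · █ · · · ·
    · · · · · · █ █ · ·
    · · · · · · · █ █ ·
    · · · · · · · · █ ·
    · · · · · · · · · ·
    · · · · · · · · · ·
T4:
  2·area = 22  (B↔C swapped to make it positive)
  edge (12, 10)→(8, 7): d=(-4,-3) top-left  bias=+0
  edge (8, 7)→(6, 0): d=(-2,-7) top-left  bias=+0
  edge (6, 0)→(12, 10): d=(6,10) right/bottom  bias=-1
    (3,1)@(7, 3): e=[13,1,8] → █
    (4,1)@(9, 3): e=[19,15,-12] → ·
    (3,2)@(7, 5): e=[5,-3,20] → ·
    (4,2)@(9, 5): e=[11,11,0] → ·  [on edge]
    (4,3)@(9, 7): e=[3,7,12] → █
    (5,3)@(11, 7): e=[9,21,-8] → ·
    (4,4)@(9, 9): e=[-5,3,24] → ·
    (5,4)@(11, 9): e=[1,17,4] → █
    (6,4)@(13, 9): e=[7,31,-16] → ·
    (5,5)@(11, 11): e=[-7,13,16] → ·
  covered (3 px):
    · · · · · · · · · ·
    · · · █ · · · · · ·
    · · · · · · · · · ·
    · · · · █ · · · · ·
    · · · · · █ · · · ·
    · · · · · · · · · ·
    · · · · · · · · · ·

Final: 50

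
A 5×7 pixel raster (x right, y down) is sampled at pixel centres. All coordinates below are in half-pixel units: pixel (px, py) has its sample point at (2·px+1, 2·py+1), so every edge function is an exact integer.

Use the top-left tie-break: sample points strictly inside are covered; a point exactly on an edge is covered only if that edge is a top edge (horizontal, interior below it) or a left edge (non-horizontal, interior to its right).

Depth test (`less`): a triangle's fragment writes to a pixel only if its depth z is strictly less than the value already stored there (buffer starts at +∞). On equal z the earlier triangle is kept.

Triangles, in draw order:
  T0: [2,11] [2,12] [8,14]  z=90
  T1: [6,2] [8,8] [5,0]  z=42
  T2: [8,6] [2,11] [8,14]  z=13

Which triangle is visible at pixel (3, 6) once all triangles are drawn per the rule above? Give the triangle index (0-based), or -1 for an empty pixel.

T0:
  2·area = 6  (B↔C swapped to make it positive)
  edge (2, 11)→(8, 14): d=(6,3) right/bottom  bias=-1
  edge (8, 14)→(2, 12): d=(-6,-2) top-left  bias=+0
  edge (2, 12)→(2, 11): d=(0,-1) top-left  bias=+0
    (2,6)@(5, 13): e=[3,0,3] → █  [on edge]
    (3,6)@(7, 13): e=[-3,4,5] → ·
  covered (1 px):
    · · · · ·
    · · · · ·
    · · · · ·
    · · · · ·
    · · · · ·
    · · · · ·
    · · █ · ·
T1:
  2·area = 2
  edge (6, 2)→(8, 8): d=(2,6) right/bottom  bias=-1
  edge (8, 8)→(5, 0): d=(-3,-8) top-left  bias=+0
  edge (5, 0)→(6, 2): d=(1,2) right/bottom  bias=-1
    (3,2)@(7, 5): e=[0,1,1] → ·  [on edge]
    (4,5)@(9, 11): e=[0,-1,3] → ·  [on edge]
  covered (0 px):
    · · · · ·
    · · · · ·
    · · · · ·
    · · · · ·
    · · · · ·
    · · · · ·
    · · · · ·
T2:
  2·area = 48  (B↔C swapped to make it positive)
  edge (8, 6)→(8, 14): d=(0,8) right/bottom  bias=-1
  edge (8, 14)→(2, 11): d=(-6,-3) top-left  bias=+0
  edge (2, 11)→(8, 6): d=(6,-5) top-left  bias=+0
    (3,3)@(7, 7): e=[8,39,1] → █
    (4,3)@(9, 7): e=[-8,45,11] → ·
    (2,4)@(5, 9): e=[24,21,3] → █
    (4,4)@(9, 9): e=[-8,33,23] → ·
    (1,5)@(3, 11): e=[40,3,5] → █
    (4,5)@(9, 11): e=[-8,21,35] → ·
    (1,6)@(3, 13): e=[40,-9,17] → ·
    (2,6)@(5, 13): e=[24,-3,27] → ·
    (3,6)@(7, 13): e=[8,3,37] → █
    (4,6)@(9, 13): e=[-8,9,47] → ·
  covered (7 px):
    · · · · ·
    · · · · ·
    · · · · ·
    · · · █ ·
    · · █ █ ·
    · █ █ █ ·
    · · · █ ·

Z-buffer (winner per pixel, '.' = empty):
  . . . . .
  . . . . .
  . . . . .
  . . . 2 .
  . . 2 2 .
  . 2 2 2 .
  . . 0 2 .

Answer: 2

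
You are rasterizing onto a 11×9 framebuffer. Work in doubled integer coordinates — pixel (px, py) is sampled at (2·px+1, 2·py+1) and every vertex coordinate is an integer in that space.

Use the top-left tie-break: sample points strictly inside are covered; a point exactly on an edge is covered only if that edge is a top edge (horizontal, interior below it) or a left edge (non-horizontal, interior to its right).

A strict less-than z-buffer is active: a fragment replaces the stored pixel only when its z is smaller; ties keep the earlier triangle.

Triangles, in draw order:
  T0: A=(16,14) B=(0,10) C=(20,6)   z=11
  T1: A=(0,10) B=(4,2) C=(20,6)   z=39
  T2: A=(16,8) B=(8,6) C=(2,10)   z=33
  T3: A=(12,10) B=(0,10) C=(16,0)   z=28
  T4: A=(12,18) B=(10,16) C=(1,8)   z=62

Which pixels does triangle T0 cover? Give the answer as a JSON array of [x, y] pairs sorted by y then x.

T0:
  2·area = 144
  edge (16, 14)→(0, 10): d=(-16,-4) top-left  bias=+0
  edge (0, 10)→(20, 6): d=(20,-4) top-left  bias=+0
  edge (20, 6)→(16, 14): d=(-4,8) right/bottom  bias=-1
    (7,3)@(15, 7): e=[108,0,36] → X  [on edge]
    (8,3)@(17, 7): e=[116,8,20] → X
    (9,3)@(19, 7): e=[124,16,4] → X
    (10,3)@(21, 7): e=[132,24,-12] → .
    (2,4)@(5, 9): e=[36,0,108] → X  [on edge]
    (3,4)@(7, 9): e=[44,8,92] → X
    (4,4)@(9, 9): e=[52,16,76] → X
    (5,4)@(11, 9): e=[60,24,60] → X
    (6,4)@(13, 9): e=[68,32,44] → X
    (9,4)@(19, 9): e=[92,56,-4] → .
    (2,5)@(5, 11): e=[4,40,100] → X
    (9,5)@(19, 11): e=[60,96,-12] → .
  covered (19 px):
    . . . . . . . . . . .
    . . . . . . . . . . .
    . . . . . . . . . . .
    . . . . . . . X X X .
    . . X X X X X X X . .
    . . X X X X X X X . .
    . . . . . . X X . . .
    . . . . . . . . . . .
    . . . . . . . . . . .
T1:
  2·area = 144
  edge (0, 10)→(4, 2): d=(4,-8) top-left  bias=+0
  edge (4, 2)→(20, 6): d=(16,4) right/bottom  bias=-1
  edge (20, 6)→(0, 10): d=(-20,4) right/bottom  bias=-1
    (2,1)@(5, 3): e=[12,12,120] → X
    (3,1)@(7, 3): e=[28,4,112] → X
    (4,1)@(9, 3): e=[44,-4,104] → .
    (1,2)@(3, 5): e=[4,52,88] → X
    (4,2)@(9, 5): e=[52,28,64] → X
    (5,2)@(11, 5): e=[68,20,56] → X
    (6,2)@(13, 5): e=[84,12,48] → X
    (7,2)@(15, 5): e=[100,4,40] → X
    (8,2)@(17, 5): e=[116,-4,32] → .
    (1,3)@(3, 7): e=[12,84,48] → X
    (7,3)@(15, 7): e=[108,36,0] → .  [on edge]
    (0,4)@(1, 9): e=[4,124,16] → X
    (2,4)@(5, 9): e=[36,108,0] → .  [on edge]
  covered (17 px):
    . . . . . . . . . . .
    . . X X . . . . . . .
    . X X X X X X X . . .
    . X X X X X X . . . .
    X X . . . . . . . . .
    . . . . . . . . . . .
    . . . . . . . . . . .
    . . . . . . . . . . .
    . . . . . . . . . . .
T2:
  2·area = 44  (B↔C swapped to make it positive)
  edge (16, 8)→(2, 10): d=(-14,2) right/bottom  bias=-1
  edge (2, 10)→(8, 6): d=(6,-4) top-left  bias=+0
  edge (8, 6)→(16, 8): d=(8,2) right/bottom  bias=-1
    (3,3)@(7, 7): e=[32,2,10] → X
    (4,3)@(9, 7): e=[28,10,6] → X
    (5,3)@(11, 7): e=[24,18,2] → X
    (6,3)@(13, 7): e=[20,26,-2] → .
    (2,4)@(5, 9): e=[8,6,30] → X
    (4,4)@(9, 9): e=[0,22,22] → .  [on edge]
    (5,4)@(11, 9): e=[-4,30,18] → .
    (2,5)@(5, 11): e=[-20,18,46] → .
    (3,5)@(7, 11): e=[-24,26,42] → .
  covered (5 px):
    . . . . . . . . . . .
    . . . . . . . . . . .
    . . . . . . . . . . .
    . . . X X X . . . . .
    . . X X . . . . . . .
    . . . . . . . . . . .
    . . . . . . . . . . .
    . . . . . . . . . . .
    . . . . . . . . . . .
T3:
  2·area = 120
  edge (12, 10)→(0, 10): d=(-12,0) right/bottom  bias=-1
  edge (0, 10)→(16, 0): d=(16,-10) top-left  bias=+0
  edge (16, 0)→(12, 10): d=(-4,10) right/bottom  bias=-1
    (7,0)@(15, 1): e=[108,6,6] → X
    (8,0)@(17, 1): e=[108,26,-14] → .
    (6,1)@(13, 3): e=[84,18,18] → X
    (7,1)@(15, 3): e=[84,38,-2] → .
    (4,2)@(9, 5): e=[60,10,50] → X
    (5,2)@(11, 5): e=[60,30,30] → X
    (7,2)@(15, 5): e=[60,70,-10] → .
    (2,3)@(5, 7): e=[36,2,82] → X
    (3,3)@(7, 7): e=[36,22,62] → X
    (7,3)@(15, 7): e=[36,102,-18] → .
    (1,4)@(3, 9): e=[12,14,94] → X
    (6,4)@(13, 9): e=[12,114,-6] → .
  covered (15 px):
    . . . . . . . X . . .
    . . . . . . X . . . .
    . . . . X X X . . . .
    . . X X X X X . . . .
    . X X X X X . . . . .
    . . . . . . . . . . .
    . . . . . . . . . . .
    . . . . . . . . . . .
    . . . . . . . . . . .
T4:
  2·area = 2  (B↔C swapped to make it positive)
  edge (12, 18)→(1, 8): d=(-11,-10) top-left  bias=+0
  edge (1, 8)→(10, 16): d=(9,8) right/bottom  bias=-1
  edge (10, 16)→(12, 18): d=(2,2) right/bottom  bias=-1
    (0,3)@(1, 7): e=[11,-9,0] → .  [on edge]
    (1,4)@(3, 9): e=[9,-7,0] → .  [on edge]
    (2,5)@(5, 11): e=[7,-5,0] → .  [on edge]
    (3,6)@(7, 13): e=[5,-3,0] → .  [on edge]
    (4,7)@(9, 15): e=[3,-1,0] → .  [on edge]
    (5,8)@(11, 17): e=[1,1,0] → .  [on edge]
  covered (0 px):
    . . . . . . . . . . .
    . . . . . . . . . . .
    . . . . . . . . . . .
    . . . . . . . . . . .
    . . . . . . . . . . .
    . . . . . . . . . . .
    . . . . . . . . . . .
    . . . . . . . . . . .
    . . . . . . . . . . .

Final: [[7,3],[8,3],[9,3],[2,4],[3,4],[4,4],[5,4],[6,4],[7,4],[8,4],[2,5],[3,5],[4,5],[5,5],[6,5],[7,5],[8,5],[6,6],[7,6]]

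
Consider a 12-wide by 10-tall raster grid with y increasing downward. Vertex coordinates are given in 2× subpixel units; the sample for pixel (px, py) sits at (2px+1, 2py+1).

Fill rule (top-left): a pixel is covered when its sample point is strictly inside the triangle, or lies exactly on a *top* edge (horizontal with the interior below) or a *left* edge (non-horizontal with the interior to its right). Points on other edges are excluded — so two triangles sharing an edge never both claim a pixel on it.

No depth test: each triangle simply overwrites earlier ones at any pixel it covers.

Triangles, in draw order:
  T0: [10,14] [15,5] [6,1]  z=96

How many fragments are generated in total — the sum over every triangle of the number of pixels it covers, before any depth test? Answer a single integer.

T0:
  2·area = 101  (B↔C swapped to make it positive)
  edge (10, 14)→(6, 1): d=(-4,-13) top-left  bias=+0
  edge (6, 1)→(15, 5): d=(9,4) right/bottom  bias=-1
  edge (15, 5)→(10, 14): d=(-5,9) right/bottom  bias=-1
    (3,1)@(7, 3): e=[5,14,82] → █
    (4,1)@(9, 3): e=[31,6,64] → █
    (5,1)@(11, 3): e=[57,-2,46] → ·
    (3,2)@(7, 5): e=[-3,32,72] → ·
    (4,2)@(9, 5): e=[23,24,54] → █
    (5,2)@(11, 5): e=[49,16,36] → █
    (6,2)@(13, 5): e=[75,8,18] → █
    (7,2)@(15, 5): e=[101,0,0] → ·  [on edge]
    (4,3)@(9, 7): e=[15,42,44] → █
    (7,3)@(15, 7): e=[93,18,-10] → ·
    (4,4)@(9, 9): e=[7,60,34] → █
    (6,4)@(13, 9): e=[59,44,-2] → ·
  covered (11 px):
    · · · · · · · · · · · ·
    · · · █ █ · · · · · · ·
    · · · · █ █ █ · · · · ·
    · · · · █ █ █ · · · · ·
    · · · · █ █ · · · · · ·
    · · · · · █ · · · · · ·
    · · · · · · · · · · · ·
    · · · · · · · · · · · ·
    · · · · · · · · · · · ·
    · · · · · · · · · · · ·

Result: 11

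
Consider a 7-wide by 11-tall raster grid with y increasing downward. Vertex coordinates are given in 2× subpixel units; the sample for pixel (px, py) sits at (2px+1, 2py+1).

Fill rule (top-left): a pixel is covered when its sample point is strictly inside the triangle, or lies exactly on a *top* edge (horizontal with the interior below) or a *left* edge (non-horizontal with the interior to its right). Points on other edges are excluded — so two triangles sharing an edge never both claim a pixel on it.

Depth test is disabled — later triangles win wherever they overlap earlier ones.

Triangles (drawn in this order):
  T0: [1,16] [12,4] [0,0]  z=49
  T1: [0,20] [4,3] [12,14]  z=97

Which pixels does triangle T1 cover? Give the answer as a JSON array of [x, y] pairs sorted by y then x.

T0:
  2·area = 188  (B↔C swapped to make it positive)
  edge (1, 16)→(0, 0): d=(-1,-16) top-left  bias=+0
  edge (0, 0)→(12, 4): d=(12,4) right/bottom  bias=-1
  edge (12, 4)→(1, 16): d=(-11,12) right/bottom  bias=-1
    (0,0)@(1, 1): e=[15,8,165] → █
    (1,0)@(3, 1): e=[47,0,141] → ·  [on edge]
    (0,1)@(1, 3): e=[13,32,143] → █
    (1,1)@(3, 3): e=[45,24,119] → █
    (2,1)@(5, 3): e=[77,16,95] → █
    (3,1)@(7, 3): e=[109,8,71] → █
    (4,1)@(9, 3): e=[141,0,47] → ·  [on edge]
    (0,2)@(1, 5): e=[11,56,121] → █
    (4,2)@(9, 5): e=[139,24,25] → █
    (5,2)@(11, 5): e=[171,16,1] → █
    (6,2)@(13, 5): e=[203,8,-23] → ·
    (0,3)@(1, 7): e=[9,80,99] → █
  covered (26 px):
    █ · · · · · ·
    █ █ █ █ · · ·
    █ █ █ █ █ █ ·
    █ █ █ █ █ · ·
    █ █ █ █ · · ·
    █ █ █ · · · ·
    █ █ · · · · ·
    █ · · · · · ·
    · · · · · · ·
    · · · · · · ·
    · · · · · · ·
T1:
  2·area = 180
  edge (0, 20)→(4, 3): d=(4,-17) top-left  bias=+0
  edge (4, 3)→(12, 14): d=(8,11) right/bottom  bias=-1
  edge (12, 14)→(0, 20): d=(-12,6) right/bottom  bias=-1
    (2,2)@(5, 5): e=[25,5,150] → █
    (3,2)@(7, 5): e=[59,-17,138] → ·
    (2,3)@(5, 7): e=[33,21,126] → █
    (3,3)@(7, 7): e=[67,-1,114] → ·
    (1,4)@(3, 9): e=[7,59,114] → █
    (3,4)@(7, 9): e=[75,15,90] → █
    (4,4)@(9, 9): e=[109,-7,78] → ·
    (1,5)@(3, 11): e=[15,75,90] → █
    (4,5)@(9, 11): e=[117,9,54] → █
    (5,5)@(11, 11): e=[151,-13,42] → ·
    (1,6)@(3, 13): e=[23,91,66] → █
    (5,6)@(11, 13): e=[159,3,18] → █
  covered (22 px):
    · · · · · · ·
    · · · · · · ·
    · · █ · · · ·
    · · █ · · · ·
    · █ █ █ · · ·
    · █ █ █ █ · ·
    · █ █ █ █ █ ·
    · █ █ █ █ · ·
    █ █ █ · · · ·
    █ · · · · · ·
    · · · · · · ·

Answer: [[2,2],[2,3],[1,4],[2,4],[3,4],[1,5],[2,5],[3,5],[4,5],[1,6],[2,6],[3,6],[4,6],[5,6],[1,7],[2,7],[3,7],[4,7],[0,8],[1,8],[2,8],[0,9]]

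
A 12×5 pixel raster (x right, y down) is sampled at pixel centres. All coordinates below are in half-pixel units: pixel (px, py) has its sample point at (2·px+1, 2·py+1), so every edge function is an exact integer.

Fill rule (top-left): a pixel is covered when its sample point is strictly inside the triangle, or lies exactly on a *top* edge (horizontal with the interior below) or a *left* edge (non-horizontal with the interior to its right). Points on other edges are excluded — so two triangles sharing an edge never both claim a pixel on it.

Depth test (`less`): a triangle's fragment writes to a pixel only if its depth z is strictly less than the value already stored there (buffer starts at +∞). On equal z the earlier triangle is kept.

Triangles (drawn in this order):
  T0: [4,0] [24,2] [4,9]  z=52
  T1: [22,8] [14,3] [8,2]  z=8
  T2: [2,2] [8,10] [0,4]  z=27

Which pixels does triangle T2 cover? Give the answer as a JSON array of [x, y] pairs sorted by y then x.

T0:
  2·area = 180
  edge (4, 0)→(24, 2): d=(20,2) right/bottom  bias=-1
  edge (24, 2)→(4, 9): d=(-20,7) right/bottom  bias=-1
  edge (4, 9)→(4, 0): d=(0,-9) top-left  bias=+0
    (2,0)@(5, 1): e=[18,153,9] → #
    (3,0)@(7, 1): e=[14,139,27] → #
    (4,0)@(9, 1): e=[10,125,45] → #
    (5,0)@(11, 1): e=[6,111,63] → #
    (6,0)@(13, 1): e=[2,97,81] → #
    (7,0)@(15, 1): e=[-2,83,99] → ·
    (2,1)@(5, 3): e=[58,113,9] → #
    (7,1)@(15, 3): e=[38,43,99] → #
    (8,1)@(17, 3): e=[34,29,117] → #
    (9,1)@(19, 3): e=[30,15,135] → #
    (10,1)@(21, 3): e=[26,1,153] → #
    (11,1)@(23, 3): e=[22,-13,171] → ·
  covered (23 px):
    · · # # # # # · · · · ·
    · · # # # # # # # # # ·
    · · # # # # # # · · · ·
    · · # # # · · · · · · ·
    · · · · · · · · · · · ·
T1:
  2·area = 22  (B↔C swapped to make it positive)
  edge (22, 8)→(8, 2): d=(-14,-6) top-left  bias=+0
  edge (8, 2)→(14, 3): d=(6,1) right/bottom  bias=-1
  edge (14, 3)→(22, 8): d=(8,5) right/bottom  bias=-1
    (5,1)@(11, 3): e=[4,3,15] → #
    (6,1)@(13, 3): e=[16,1,5] → #
    (7,1)@(15, 3): e=[28,-1,-5] → ·
    (5,2)@(11, 5): e=[-24,15,31] → ·
    (6,2)@(13, 5): e=[-12,13,21] → ·
    (7,2)@(15, 5): e=[0,11,11] → #  [on edge]
    (8,2)@(17, 5): e=[12,9,1] → #
    (9,2)@(19, 5): e=[24,7,-9] → ·
    (7,3)@(15, 7): e=[-28,23,27] → ·
    (8,3)@(17, 7): e=[-16,21,17] → ·
  covered (4 px):
    · · · · · · · · · · · ·
    · · · · · # # · · · · ·
    · · · · · · · # # · · ·
    · · · · · · · · · · · ·
    · · · · · · · · · · · ·
T2:
  2·area = 28
  edge (2, 2)→(8, 10): d=(6,8) right/bottom  bias=-1
  edge (8, 10)→(0, 4): d=(-8,-6) top-left  bias=+0
  edge (0, 4)→(2, 2): d=(2,-2) top-left  bias=+0
    (1,0)@(3, 1): e=[-14,42,0] → ·  [on edge]
    (0,1)@(1, 3): e=[14,14,0] → #  [on edge]
    (1,1)@(3, 3): e=[-2,26,4] → ·
    (0,2)@(1, 5): e=[26,-2,4] → ·
    (1,2)@(3, 5): e=[10,10,8] → #
    (2,2)@(5, 5): e=[-6,22,12] → ·
    (1,3)@(3, 7): e=[22,-6,12] → ·
    (2,3)@(5, 7): e=[6,6,16] → #
    (3,3)@(7, 7): e=[-10,18,20] → ·
    (2,4)@(5, 9): e=[18,-10,20] → ·
    (3,4)@(7, 9): e=[2,2,24] → #
    (4,4)@(9, 9): e=[-14,14,28] → ·
  covered (4 px):
    · · · · · · · · · · · ·
    # · · · · · · · · · · ·
    · # · · · · · · · · · ·
    · · # · · · · · · · · ·
    · · · # · · · · · · · ·

Result: [[0,1],[1,2],[2,3],[3,4]]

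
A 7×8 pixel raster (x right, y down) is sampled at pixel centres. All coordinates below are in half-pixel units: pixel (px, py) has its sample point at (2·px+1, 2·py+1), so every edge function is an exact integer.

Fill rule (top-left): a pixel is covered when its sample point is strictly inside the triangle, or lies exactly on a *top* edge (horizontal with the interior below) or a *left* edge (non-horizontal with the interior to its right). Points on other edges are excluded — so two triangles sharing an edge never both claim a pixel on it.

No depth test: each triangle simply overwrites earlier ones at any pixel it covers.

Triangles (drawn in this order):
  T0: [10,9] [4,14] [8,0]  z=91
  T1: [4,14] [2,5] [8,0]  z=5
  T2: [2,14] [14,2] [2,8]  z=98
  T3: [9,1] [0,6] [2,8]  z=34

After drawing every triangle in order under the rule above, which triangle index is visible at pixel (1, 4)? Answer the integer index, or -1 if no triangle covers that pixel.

T0:
  2·area = 64
  edge (10, 9)→(4, 14): d=(-6,5) right/bottom  bias=-1
  edge (4, 14)→(8, 0): d=(4,-14) top-left  bias=+0
  edge (8, 0)→(10, 9): d=(2,9) right/bottom  bias=-1
    (3,2)@(7, 5): e=[39,6,19] → X
    (4,2)@(9, 5): e=[29,34,1] → X
    (5,2)@(11, 5): e=[19,62,-17] → .
    (3,3)@(7, 7): e=[27,14,23] → X
    (5,3)@(11, 7): e=[7,70,-13] → .
    (3,4)@(7, 9): e=[15,22,27] → X
    (5,4)@(11, 9): e=[-5,78,-9] → .
    (2,5)@(5, 11): e=[13,2,49] → X
    (4,5)@(9, 11): e=[-7,58,13] → .
    (2,6)@(5, 13): e=[1,10,53] → X
    (3,6)@(7, 13): e=[-9,38,35] → .
    (2,7)@(5, 15): e=[-11,18,57] → .
  covered (9 px):
    . . . . . . .
    . . . . . . .
    . . . X X . .
    . . . X X . .
    . . . X X . .
    . . X X . . .
    . . X . . . .
    . . . . . . .
T1:
  2·area = 64
  edge (4, 14)→(2, 5): d=(-2,-9) top-left  bias=+0
  edge (2, 5)→(8, 0): d=(6,-5) top-left  bias=+0
  edge (8, 0)→(4, 14): d=(-4,14) right/bottom  bias=-1
    (3,0)@(7, 1): e=[53,1,10] → X
    (4,0)@(9, 1): e=[71,11,-18] → .
    (2,1)@(5, 3): e=[31,3,30] → X
    (4,1)@(9, 3): e=[67,23,-26] → .
    (1,2)@(3, 5): e=[9,5,50] → X
    (3,2)@(7, 5): e=[45,25,-6] → .
    (1,3)@(3, 7): e=[5,17,42] → X
    (3,3)@(7, 7): e=[41,37,-14] → .
    (1,4)@(3, 9): e=[1,29,34] → X
    (3,4)@(7, 9): e=[37,49,-22] → .
    (1,5)@(3, 11): e=[-3,41,26] → .
    (2,5)@(5, 11): e=[15,51,-2] → .
  covered (9 px):
    . . . X . . .
    . . X X . . .
    . X X . . . .
    . X X . . . .
    . X X . . . .
    . . . . . . .
    . . . . . . .
    . . . . . . .
T2:
  2·area = 72  (B↔C swapped to make it positive)
  edge (2, 14)→(2, 8): d=(0,-6) top-left  bias=+0
  edge (2, 8)→(14, 2): d=(12,-6) top-left  bias=+0
  edge (14, 2)→(2, 14): d=(-12,12) right/bottom  bias=-1
    (6,1)@(13, 3): e=[66,6,0] → .  [on edge]
    (4,2)@(9, 5): e=[42,6,24] → X
    (5,2)@(11, 5): e=[54,18,0] → .  [on edge]
    (2,3)@(5, 7): e=[18,6,48] → X
    (3,3)@(7, 7): e=[30,18,24] → X
    (4,3)@(9, 7): e=[42,30,0] → .  [on edge]
    (1,4)@(3, 9): e=[6,18,48] → X
    (3,4)@(7, 9): e=[30,42,0] → .  [on edge]
    (1,5)@(3, 11): e=[6,42,24] → X
    (2,5)@(5, 11): e=[18,54,0] → .  [on edge]
    (1,6)@(3, 13): e=[6,66,0] → .  [on edge]
    (0,7)@(1, 15): e=[-6,78,0] → .  [on edge]
  covered (6 px):
    . . . . . . .
    . . . . . . .
    . . . . X . .
    . . X X . . .
    . X X . . . .
    . X . . . . .
    . . . . . . .
    . . . . . . .
T3:
  2·area = 28  (B↔C swapped to make it positive)
  edge (9, 1)→(2, 8): d=(-7,7) right/bottom  bias=-1
  edge (2, 8)→(0, 6): d=(-2,-2) top-left  bias=+0
  edge (0, 6)→(9, 1): d=(9,-5) top-left  bias=+0
    (4,0)@(9, 1): e=[0,28,0] → .  [on edge]
    (3,1)@(7, 3): e=[0,20,8] → .  [on edge]
    (1,2)@(3, 5): e=[14,8,6] → X
    (2,2)@(5, 5): e=[0,12,16] → .  [on edge]
    (0,3)@(1, 7): e=[14,0,14] → X  [on edge]
    (1,3)@(3, 7): e=[0,4,24] → .  [on edge]
    (0,4)@(1, 9): e=[0,-4,32] → .  [on edge]
    (1,4)@(3, 9): e=[-14,0,42] → .  [on edge]
    (2,5)@(5, 11): e=[-42,0,70] → .  [on edge]
    (3,6)@(7, 13): e=[-70,0,98] → .  [on edge]
    (4,7)@(9, 15): e=[-98,0,126] → .  [on edge]
  covered (2 px):
    . . . . . . .
    . . . . . . .
    . X . . . . .
    X . . . . . .
    . . . . . . .
    . . . . . . .
    . . . . . . .
    . . . . . . .

Z-buffer (winner per pixel, '.' = empty):
  . . . 1 . . .
  . . 1 1 . . .
  . 3 1 0 2 . .
  3 1 2 2 0 . .
  . 2 2 0 0 . .
  . 2 0 0 . . .
  . . 0 . . . .
  . . . . . . .

Final: 2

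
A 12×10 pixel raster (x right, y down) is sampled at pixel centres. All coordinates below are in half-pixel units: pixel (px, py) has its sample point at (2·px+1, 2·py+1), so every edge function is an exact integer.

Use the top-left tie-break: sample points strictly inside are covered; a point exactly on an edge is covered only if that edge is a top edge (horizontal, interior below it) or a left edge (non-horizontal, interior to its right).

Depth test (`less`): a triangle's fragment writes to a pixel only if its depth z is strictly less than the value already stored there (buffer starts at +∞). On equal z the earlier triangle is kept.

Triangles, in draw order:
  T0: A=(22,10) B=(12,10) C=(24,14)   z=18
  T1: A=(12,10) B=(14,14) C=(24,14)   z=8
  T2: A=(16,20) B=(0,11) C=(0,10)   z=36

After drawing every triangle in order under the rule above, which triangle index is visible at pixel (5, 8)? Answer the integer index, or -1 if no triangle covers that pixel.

T0:
  2·area = 40  (B↔C swapped to make it positive)
  edge (22, 10)→(24, 14): d=(2,4) right/bottom  bias=-1
  edge (24, 14)→(12, 10): d=(-12,-4) top-left  bias=+0
  edge (12, 10)→(22, 10): d=(10,0) top-left  bias=+0
    (1,3)@(3, 7): e=[70,0,-30] → ·  [on edge]
    (4,4)@(9, 9): e=[50,0,-10] → ·  [on edge]
    (7,5)@(15, 11): e=[30,0,10] → █  [on edge]
    (8,5)@(17, 11): e=[22,8,10] → █
    (9,5)@(19, 11): e=[14,16,10] → █
    (10,5)@(21, 11): e=[6,24,10] → █
    (11,5)@(23, 11): e=[-2,32,10] → ·
    (7,6)@(15, 13): e=[34,-24,30] → ·
    (8,6)@(17, 13): e=[26,-16,30] → ·
    (9,6)@(19, 13): e=[18,-8,30] → ·
    (10,6)@(21, 13): e=[10,0,30] → █  [on edge]
    (11,6)@(23, 13): e=[2,8,30] → █
  covered (6 px):
    · · · · · · · · · · · ·
    · · · · · · · · · · · ·
    · · · · · · · · · · · ·
    · · · · · · · · · · · ·
    · · · · · · · · · · · ·
    · · · · · · · █ █ █ █ ·
    · · · · · · · · · · █ █
    · · · · · · · · · · · ·
    · · · · · · · · · · · ·
    · · · · · · · · · · · ·
T1:
  2·area = 40  (B↔C swapped to make it positive)
  edge (12, 10)→(24, 14): d=(12,4) right/bottom  bias=-1
  edge (24, 14)→(14, 14): d=(-10,0) right/bottom  bias=-1
  edge (14, 14)→(12, 10): d=(-2,-4) top-left  bias=+0
    (1,3)@(3, 7): e=[0,70,-30] → ·  [on edge]
    (4,4)@(9, 9): e=[0,50,-10] → ·  [on edge]
    (6,5)@(13, 11): e=[8,30,2] → █
    (7,5)@(15, 11): e=[0,30,10] → ·  [on edge]
    (6,6)@(13, 13): e=[32,10,-2] → ·
    (7,6)@(15, 13): e=[24,10,6] → █
    (8,6)@(17, 13): e=[16,10,14] → █
    (9,6)@(19, 13): e=[8,10,22] → █
    (10,6)@(21, 13): e=[0,10,30] → ·  [on edge]
    (7,7)@(15, 15): e=[48,-10,2] → ·
    (8,7)@(17, 15): e=[40,-10,10] → ·
    (9,7)@(19, 15): e=[32,-10,18] → ·
  covered (4 px):
    · · · · · · · · · · · ·
    · · · · · · · · · · · ·
    · · · · · · · · · · · ·
    · · · · · · · · · · · ·
    · · · · · · · · · · · ·
    · · · · · · █ · · · · ·
    · · · · · · · █ █ █ · ·
    · · · · · · · · · · · ·
    · · · · · · · · · · · ·
    · · · · · · · · · · · ·
T2:
  2·area = 16
  edge (16, 20)→(0, 11): d=(-16,-9) top-left  bias=+0
  edge (0, 11)→(0, 10): d=(0,-1) top-left  bias=+0
  edge (0, 10)→(16, 20): d=(16,10) right/bottom  bias=-1
    (0,5)@(1, 11): e=[9,1,6] → █
    (1,5)@(3, 11): e=[27,3,-14] → ·
    (0,6)@(1, 13): e=[-23,1,38] → ·
    (5,8)@(11, 17): e=[3,11,2] → █
    (6,8)@(13, 17): e=[21,13,-18] → ·
    (5,9)@(11, 19): e=[-29,11,34] → ·
  covered (2 px):
    · · · · · · · · · · · ·
    · · · · · · · · · · · ·
    · · · · · · · · · · · ·
    · · · · · · · · · · · ·
    · · · · · · · · · · · ·
    █ · · · · · · · · · · ·
    · · · · · · · · · · · ·
    · · · · · · · · · · · ·
    · · · · · █ · · · · · ·
    · · · · · · · · · · · ·

Z-buffer (winner per pixel, '.' = empty):
  . . . . . . . . . . . .
  . . . . . . . . . . . .
  . . . . . . . . . . . .
  . . . . . . . . . . . .
  . . . . . . . . . . . .
  2 . . . . . 1 0 0 0 0 .
  . . . . . . . 1 1 1 0 0
  . . . . . . . . . . . .
  . . . . . 2 . . . . . .
  . . . . . . . . . . . .

Answer: 2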